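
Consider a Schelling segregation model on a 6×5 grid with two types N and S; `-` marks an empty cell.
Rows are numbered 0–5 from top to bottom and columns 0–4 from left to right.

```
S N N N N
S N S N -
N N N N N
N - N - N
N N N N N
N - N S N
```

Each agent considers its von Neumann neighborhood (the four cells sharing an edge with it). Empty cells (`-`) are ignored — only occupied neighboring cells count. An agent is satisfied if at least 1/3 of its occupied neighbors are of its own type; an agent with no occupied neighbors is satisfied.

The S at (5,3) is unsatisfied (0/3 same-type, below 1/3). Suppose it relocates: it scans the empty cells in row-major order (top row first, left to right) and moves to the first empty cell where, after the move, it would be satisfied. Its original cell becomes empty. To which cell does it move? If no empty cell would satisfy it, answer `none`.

Vacating (5,3). Empty cells in order:
  (1,4): 0/3 same-type → still unsatisfied.
  (3,1): 0/4 same-type → still unsatisfied.
  (3,3): 0/4 same-type → still unsatisfied.
  (5,1): 0/3 same-type → still unsatisfied.

none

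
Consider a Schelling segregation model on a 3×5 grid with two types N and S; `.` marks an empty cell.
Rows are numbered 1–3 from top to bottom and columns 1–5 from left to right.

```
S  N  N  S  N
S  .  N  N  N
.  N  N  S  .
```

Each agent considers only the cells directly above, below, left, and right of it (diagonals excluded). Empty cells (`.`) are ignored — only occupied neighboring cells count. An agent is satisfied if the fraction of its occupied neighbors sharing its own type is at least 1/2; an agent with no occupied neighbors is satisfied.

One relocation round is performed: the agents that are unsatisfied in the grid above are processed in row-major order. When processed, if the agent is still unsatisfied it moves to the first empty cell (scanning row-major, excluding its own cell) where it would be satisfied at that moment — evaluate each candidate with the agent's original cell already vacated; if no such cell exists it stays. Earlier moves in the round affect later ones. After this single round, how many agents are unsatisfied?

Initially unsatisfied (in order): (1,4), (3,4).
  (1,4) → (3,1).
  (3,4): no empty cell satisfies it; stays.
Resulting grid:
S N N . N
S . N N N
S N N S .
Unsatisfied now: (3,4).

1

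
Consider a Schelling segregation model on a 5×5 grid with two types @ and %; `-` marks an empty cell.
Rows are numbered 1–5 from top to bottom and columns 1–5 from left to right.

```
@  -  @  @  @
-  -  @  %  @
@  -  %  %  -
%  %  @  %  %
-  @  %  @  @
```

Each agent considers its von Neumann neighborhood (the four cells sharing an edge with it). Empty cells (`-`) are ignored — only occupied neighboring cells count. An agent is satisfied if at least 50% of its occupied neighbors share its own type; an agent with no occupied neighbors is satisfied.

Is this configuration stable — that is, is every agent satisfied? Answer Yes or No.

Row 1: (1,1)@ 0/0 ok · (1,3)@ 2/2 ok · (1,4)@ 2/3 ok · (1,5)@ 2/2 ok
Row 2: (2,3)@ 1/3 unhappy · (2,4)% 1/4 unhappy · (2,5)@ 1/2 ok
Row 3: (3,1)@ 0/1 unhappy · (3,3)% 1/3 unhappy · (3,4)% 3/3 ok
Row 4: (4,1)% 1/2 ok · (4,2)% 1/3 unhappy · (4,3)@ 0/4 unhappy · (4,4)% 2/4 ok · (4,5)% 1/2 ok
Row 5: (5,2)@ 0/2 unhappy · (5,3)% 0/3 unhappy · (5,4)@ 1/3 unhappy · (5,5)@ 1/2 ok
For instance (2,3) has only 1/3 same-type neighbors, below 1/2.

No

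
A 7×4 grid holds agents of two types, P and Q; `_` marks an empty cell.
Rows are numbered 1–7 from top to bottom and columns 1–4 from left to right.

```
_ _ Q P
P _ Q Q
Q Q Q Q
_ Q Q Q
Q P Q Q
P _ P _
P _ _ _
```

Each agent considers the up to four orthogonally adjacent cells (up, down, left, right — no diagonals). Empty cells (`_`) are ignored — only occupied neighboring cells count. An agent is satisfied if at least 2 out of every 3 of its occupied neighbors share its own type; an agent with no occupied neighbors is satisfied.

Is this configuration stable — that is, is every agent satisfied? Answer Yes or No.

(1,3)Q 1/2 unhappy
(1,4)P 0/2 unhappy
(2,1)P 0/1 unhappy
(2,3)Q 3/3 ok
(2,4)Q 2/3 ok
(3,1)Q 1/2 unhappy
(3,2)Q 3/3 ok
(3,3)Q 4/4 ok
(3,4)Q 3/3 ok
(4,2)Q 2/3 ok
(4,3)Q 4/4 ok
(4,4)Q 3/3 ok
(5,1)Q 0/2 unhappy
(5,2)P 0/3 unhappy
(5,3)Q 2/4 unhappy
(5,4)Q 2/2 ok
(6,1)P 1/2 unhappy
(6,3)P 0/1 unhappy
(7,1)P 1/1 ok
For instance (1,3) has only 1/2 same-type neighbors, below 2/3.

No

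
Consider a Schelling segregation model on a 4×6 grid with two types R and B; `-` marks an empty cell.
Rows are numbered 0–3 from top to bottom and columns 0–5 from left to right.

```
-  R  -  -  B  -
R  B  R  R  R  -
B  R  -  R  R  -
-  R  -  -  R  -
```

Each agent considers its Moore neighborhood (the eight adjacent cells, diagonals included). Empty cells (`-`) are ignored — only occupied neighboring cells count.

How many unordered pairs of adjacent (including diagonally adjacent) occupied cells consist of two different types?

9

Scan each occupied cell's neighbors to the right and below (and the two forward diagonals) so each pair is counted once.
Row 0: R(0,1)–B(1,1)≠ R(0,1)–R(1,2)= R(0,1)–R(1,0)= B(0,4)–R(1,4)≠ B(0,4)–R(1,3)≠  → 3/5 unlike.
Row 1: R(1,0)–B(1,1)≠ R(1,0)–B(2,0)≠ R(1,0)–R(2,1)= B(1,1)–R(1,2)≠ B(1,1)–R(2,1)≠ B(1,1)–B(2,0)= R(1,2)–R(1,3)= R(1,2)–R(2,3)= R(1,2)–R(2,1)= R(1,3)–R(1,4)= R(1,3)–R(2,3)= R(1,3)–R(2,4)= R(1,4)–R(2,4)= R(1,4)–R(2,3)=  → 4/14 unlike.
Row 2: B(2,0)–R(2,1)≠ B(2,0)–R(3,1)≠ R(2,1)–R(3,1)= R(2,3)–R(2,4)= R(2,3)–R(3,4)= R(2,4)–R(3,4)=  → 2/6 unlike.
Total adjacent occupied pairs: 25; unlike-type pairs: 9.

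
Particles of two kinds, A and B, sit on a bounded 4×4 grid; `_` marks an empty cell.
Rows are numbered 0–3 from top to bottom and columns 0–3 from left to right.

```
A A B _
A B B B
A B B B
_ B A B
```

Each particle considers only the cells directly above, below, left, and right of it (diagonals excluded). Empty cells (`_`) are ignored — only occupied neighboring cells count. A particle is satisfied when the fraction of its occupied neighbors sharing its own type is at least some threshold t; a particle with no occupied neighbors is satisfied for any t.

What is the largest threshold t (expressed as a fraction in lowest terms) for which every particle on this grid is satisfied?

Row 0: (0,0)A 2/2 · (0,1)A 1/3 · (0,2)B 1/2
Row 1: (1,0)A 2/3 · (1,1)B 2/4 · (1,2)B 4/4 · (1,3)B 2/2
Row 2: (2,0)A 1/2 · (2,1)B 3/4 · (2,2)B 3/4 · (2,3)B 3/3
Row 3: (3,1)B 1/2 · (3,2)A 0/3 · (3,3)B 1/2
The smallest same-type fraction is 0/3 at (3,2), which reduces to 0/1. Any threshold above that leaves this particle unsatisfied.

0/1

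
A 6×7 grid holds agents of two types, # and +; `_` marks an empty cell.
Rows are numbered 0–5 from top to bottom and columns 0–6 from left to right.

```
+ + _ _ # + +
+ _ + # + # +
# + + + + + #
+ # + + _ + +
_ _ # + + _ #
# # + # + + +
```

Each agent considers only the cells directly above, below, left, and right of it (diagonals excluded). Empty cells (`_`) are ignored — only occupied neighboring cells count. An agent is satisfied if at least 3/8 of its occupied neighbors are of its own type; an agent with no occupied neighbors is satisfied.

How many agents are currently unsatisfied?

16

Row 0: (0,0)+ 2/2 ok · (0,1)+ 1/1 ok · (0,4)# 0/2 unhappy · (0,5)+ 1/3 unhappy · (0,6)+ 2/2 ok
Row 1: (1,0)+ 1/2 ok · (1,2)+ 1/2 ok · (1,3)# 0/3 unhappy · (1,4)+ 1/4 unhappy · (1,5)# 0/4 unhappy · (1,6)+ 1/3 unhappy
Row 2: (2,0)# 0/3 unhappy · (2,1)+ 1/3 unhappy · (2,2)+ 4/4 ok · (2,3)+ 3/4 ok · (2,4)+ 3/3 ok · (2,5)+ 2/4 ok · (2,6)# 0/3 unhappy
Row 3: (3,0)+ 0/2 unhappy · (3,1)# 0/3 unhappy · (3,2)+ 2/4 ok · (3,3)+ 3/3 ok · (3,5)+ 2/2 ok · (3,6)+ 1/3 unhappy
Row 4: (4,2)# 0/3 unhappy · (4,3)+ 2/4 ok · (4,4)+ 2/2 ok · (4,6)# 0/2 unhappy
Row 5: (5,0)# 1/1 ok · (5,1)# 1/2 ok · (5,2)+ 0/3 unhappy · (5,3)# 0/3 unhappy · (5,4)+ 2/3 ok · (5,5)+ 2/2 ok · (5,6)+ 1/2 ok
Unsatisfied: (0,4), (0,5), (1,3), (1,4), (1,5), (1,6), (2,0), (2,1), (2,6), (3,0), (3,1), (3,6), (4,2), (4,6), (5,2), (5,3) — 16 in total.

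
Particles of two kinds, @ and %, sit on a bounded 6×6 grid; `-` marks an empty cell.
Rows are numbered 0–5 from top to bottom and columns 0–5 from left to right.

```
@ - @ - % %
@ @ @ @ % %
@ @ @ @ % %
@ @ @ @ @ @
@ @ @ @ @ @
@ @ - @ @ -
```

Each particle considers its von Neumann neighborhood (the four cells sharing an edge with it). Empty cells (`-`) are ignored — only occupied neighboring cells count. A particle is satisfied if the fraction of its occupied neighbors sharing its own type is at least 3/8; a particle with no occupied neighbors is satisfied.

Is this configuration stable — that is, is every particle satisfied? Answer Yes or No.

Yes

Row 0: (0,0)@ 1/1 ok · (0,2)@ 1/1 ok · (0,4)% 2/2 ok · (0,5)% 2/2 ok
Row 1: (1,0)@ 3/3 ok · (1,1)@ 3/3 ok · (1,2)@ 4/4 ok · (1,3)@ 2/3 ok · (1,4)% 3/4 ok · (1,5)% 3/3 ok
Row 2: (2,0)@ 3/3 ok · (2,1)@ 4/4 ok · (2,2)@ 4/4 ok · (2,3)@ 3/4 ok · (2,4)% 2/4 ok · (2,5)% 2/3 ok
Row 3: (3,0)@ 3/3 ok · (3,1)@ 4/4 ok · (3,2)@ 4/4 ok · (3,3)@ 4/4 ok · (3,4)@ 3/4 ok · (3,5)@ 2/3 ok
Row 4: (4,0)@ 3/3 ok · (4,1)@ 4/4 ok · (4,2)@ 3/3 ok · (4,3)@ 4/4 ok · (4,4)@ 4/4 ok · (4,5)@ 2/2 ok
Row 5: (5,0)@ 2/2 ok · (5,1)@ 2/2 ok · (5,3)@ 2/2 ok · (5,4)@ 2/2 ok
All meet the threshold, so the configuration is stable.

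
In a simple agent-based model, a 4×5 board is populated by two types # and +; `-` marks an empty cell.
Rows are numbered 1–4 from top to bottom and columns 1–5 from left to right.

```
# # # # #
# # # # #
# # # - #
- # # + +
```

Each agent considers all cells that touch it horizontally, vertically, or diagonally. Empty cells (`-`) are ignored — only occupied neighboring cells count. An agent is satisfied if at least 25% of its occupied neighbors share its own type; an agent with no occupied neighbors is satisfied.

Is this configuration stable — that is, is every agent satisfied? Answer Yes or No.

Row 1: (1,1)# 3/3 satisfied · (1,2)# 5/5 satisfied · (1,3)# 5/5 satisfied · (1,4)# 5/5 satisfied · (1,5)# 3/3 satisfied
Row 2: (2,1)# 5/5 satisfied · (2,2)# 8/8 satisfied · (2,3)# 7/7 satisfied · (2,4)# 7/7 satisfied · (2,5)# 4/4 satisfied
Row 3: (3,1)# 4/4 satisfied · (3,2)# 7/7 satisfied · (3,3)# 6/7 satisfied · (3,5)# 2/4 satisfied
Row 4: (4,2)# 4/4 satisfied · (4,3)# 3/4 satisfied · (4,4)+ 1/4 satisfied · (4,5)+ 1/2 satisfied
All meet the threshold, so the configuration is stable.

Yes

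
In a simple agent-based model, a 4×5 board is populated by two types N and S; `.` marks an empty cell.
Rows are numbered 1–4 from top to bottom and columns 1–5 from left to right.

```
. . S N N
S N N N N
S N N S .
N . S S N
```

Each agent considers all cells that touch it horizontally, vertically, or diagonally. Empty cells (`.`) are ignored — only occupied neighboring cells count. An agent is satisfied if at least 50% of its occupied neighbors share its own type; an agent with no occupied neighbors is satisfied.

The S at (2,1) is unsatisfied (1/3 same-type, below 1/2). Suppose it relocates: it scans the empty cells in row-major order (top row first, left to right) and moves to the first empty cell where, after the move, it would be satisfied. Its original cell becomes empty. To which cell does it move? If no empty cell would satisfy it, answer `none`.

none

Vacating (2,1). Empty cells in order:
  (1,1): 0/1 same-type → still unsatisfied.
  (1,2): 1/3 same-type → still unsatisfied.
  (3,5): 2/5 same-type → still unsatisfied.
  (4,2): 2/5 same-type → still unsatisfied.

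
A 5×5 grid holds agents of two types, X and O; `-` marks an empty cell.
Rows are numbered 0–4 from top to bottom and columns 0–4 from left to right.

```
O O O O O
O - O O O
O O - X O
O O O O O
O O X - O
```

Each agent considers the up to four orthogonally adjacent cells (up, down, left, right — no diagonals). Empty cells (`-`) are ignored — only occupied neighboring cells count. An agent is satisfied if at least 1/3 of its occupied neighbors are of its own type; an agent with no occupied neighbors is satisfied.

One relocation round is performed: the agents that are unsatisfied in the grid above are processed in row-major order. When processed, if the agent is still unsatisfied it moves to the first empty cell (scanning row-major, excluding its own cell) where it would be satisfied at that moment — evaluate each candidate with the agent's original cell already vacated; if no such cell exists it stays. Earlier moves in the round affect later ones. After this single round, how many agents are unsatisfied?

0

Initially unsatisfied (in order): (2,3), (4,2).
  (2,3) → (4,3).
  (4,2): now satisfied by earlier moves; stays.
Resulting grid:
O O O O O
O - O O O
O O - - O
O O O O O
O O X X O
All satisfied now.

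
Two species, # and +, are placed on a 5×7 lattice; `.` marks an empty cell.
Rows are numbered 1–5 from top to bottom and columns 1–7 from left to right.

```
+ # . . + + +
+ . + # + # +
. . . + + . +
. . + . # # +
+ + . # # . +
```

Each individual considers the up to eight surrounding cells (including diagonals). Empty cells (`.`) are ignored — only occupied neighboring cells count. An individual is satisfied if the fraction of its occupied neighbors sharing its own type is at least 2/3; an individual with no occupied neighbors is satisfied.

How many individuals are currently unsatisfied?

12

(1,1)+ 1/2 ✗
(1,2)# 0/3 ✗
(1,5)+ 2/4 ✗
(1,6)+ 4/5 ✓
(1,7)+ 2/3 ✓
(2,1)+ 1/2 ✗
(2,3)+ 1/3 ✗
(2,4)# 0/5 ✗
(2,5)+ 4/6 ✓
(2,6)# 0/7 ✗
(2,7)+ 3/4 ✓
(3,4)+ 4/6 ✓
(3,5)+ 2/6 ✗
(3,7)+ 2/4 ✗
(4,3)+ 2/3 ✓
(4,5)# 3/5 ✗
(4,6)# 2/6 ✗
(4,7)+ 2/3 ✓
(5,1)+ 1/1 ✓
(5,2)+ 2/2 ✓
(5,4)# 2/3 ✓
(5,5)# 3/3 ✓
(5,7)+ 1/2 ✗
Unsatisfied: (1,1), (1,2), (1,5), (2,1), (2,3), (2,4), (2,6), (3,5), (3,7), (4,5), (4,6), (5,7) — 12 in total.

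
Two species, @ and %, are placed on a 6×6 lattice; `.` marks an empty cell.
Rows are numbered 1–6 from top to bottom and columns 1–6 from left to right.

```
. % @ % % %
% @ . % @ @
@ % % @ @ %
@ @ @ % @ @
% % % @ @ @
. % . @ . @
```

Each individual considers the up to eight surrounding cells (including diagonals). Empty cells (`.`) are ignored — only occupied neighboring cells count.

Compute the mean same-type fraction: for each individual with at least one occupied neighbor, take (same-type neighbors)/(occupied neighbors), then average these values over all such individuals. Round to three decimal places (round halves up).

0.520

(1,2)% 1/3
(1,3)@ 1/4
(1,4)% 2/4
(1,5)% 3/5
(1,6)% 1/3
(2,1)% 2/4
(2,2)@ 2/6
(2,4)% 3/7
(2,5)@ 3/8
(2,6)@ 2/5
(3,1)@ 3/5
(3,2)% 2/7
(3,3)% 3/7
(3,4)@ 4/7
(3,5)@ 5/8
(3,6)% 0/5
(4,1)@ 2/5
(4,2)@ 3/8
(4,3)@ 3/8
(4,4)% 2/8
(4,5)@ 6/8
(4,6)@ 4/5
(5,1)% 2/4
(5,2)% 3/6
(5,3)% 3/7
(5,4)@ 4/6
(5,5)@ 6/7
(5,6)@ 4/4
(6,2)% 3/3
(6,4)@ 2/3
(6,6)@ 2/2
Sum over 31 individuals: 1/3 + 1/4 + 2/4 + 3/5 + 1/3 + 2/4 + 2/6 + 3/7 + 3/8 + 2/5 + 3/5 + 2/7 + 3/7 + 4/7 + 5/8 + 0/5 + 2/5 + 3/8 + 3/8 + 2/8 + 6/8 + 4/5 + 2/4 + 3/6 + 3/7 + 4/6 + 6/7 + 4/4 + 3/3 + 2/3 + 2/2 = 242/15; mean = 242/15 ÷ 31 = 242/465 = 0.520430… → 0.520.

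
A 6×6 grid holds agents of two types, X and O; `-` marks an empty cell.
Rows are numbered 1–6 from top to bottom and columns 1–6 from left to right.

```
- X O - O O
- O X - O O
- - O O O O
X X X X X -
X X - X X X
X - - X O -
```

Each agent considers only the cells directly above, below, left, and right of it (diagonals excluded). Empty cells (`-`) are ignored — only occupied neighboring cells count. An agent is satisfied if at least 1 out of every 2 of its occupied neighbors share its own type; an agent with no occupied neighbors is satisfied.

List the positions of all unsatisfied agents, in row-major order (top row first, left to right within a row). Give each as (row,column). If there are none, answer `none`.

Row 1: (1,2)X 0/2 not · (1,3)O 0/2 not · (1,5)O 2/2 satisfied · (1,6)O 2/2 satisfied
Row 2: (2,2)O 0/2 not · (2,3)X 0/3 not · (2,5)O 3/3 satisfied · (2,6)O 3/3 satisfied
Row 3: (3,3)O 1/3 not · (3,4)O 2/3 satisfied · (3,5)O 3/4 satisfied · (3,6)O 2/2 satisfied
Row 4: (4,1)X 2/2 satisfied · (4,2)X 3/3 satisfied · (4,3)X 2/3 satisfied · (4,4)X 3/4 satisfied · (4,5)X 2/3 satisfied
Row 5: (5,1)X 3/3 satisfied · (5,2)X 2/2 satisfied · (5,4)X 3/3 satisfied · (5,5)X 3/4 satisfied · (5,6)X 1/1 satisfied
Row 6: (6,1)X 1/1 satisfied · (6,4)X 1/2 satisfied · (6,5)O 0/2 not

(1,2), (1,3), (2,2), (2,3), (3,3), (6,5)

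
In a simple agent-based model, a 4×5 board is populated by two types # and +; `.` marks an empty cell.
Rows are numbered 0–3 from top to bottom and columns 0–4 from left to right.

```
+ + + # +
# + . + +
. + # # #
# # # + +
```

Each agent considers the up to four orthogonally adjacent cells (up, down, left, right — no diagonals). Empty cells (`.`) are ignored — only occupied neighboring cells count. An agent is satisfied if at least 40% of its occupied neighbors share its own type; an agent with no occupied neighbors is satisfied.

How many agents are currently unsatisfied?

(0,0)+ 1/2 satisfied
(0,1)+ 3/3 satisfied
(0,2)+ 1/2 satisfied
(0,3)# 0/3 not
(0,4)+ 1/2 satisfied
(1,0)# 0/2 not
(1,1)+ 2/3 satisfied
(1,3)+ 1/3 not
(1,4)+ 2/3 satisfied
(2,1)+ 1/3 not
(2,2)# 2/3 satisfied
(2,3)# 2/4 satisfied
(2,4)# 1/3 not
(3,0)# 1/1 satisfied
(3,1)# 2/3 satisfied
(3,2)# 2/3 satisfied
(3,3)+ 1/3 not
(3,4)+ 1/2 satisfied
Unsatisfied: (0,3), (1,0), (1,3), (2,1), (2,4), (3,3) — 6 in total.

6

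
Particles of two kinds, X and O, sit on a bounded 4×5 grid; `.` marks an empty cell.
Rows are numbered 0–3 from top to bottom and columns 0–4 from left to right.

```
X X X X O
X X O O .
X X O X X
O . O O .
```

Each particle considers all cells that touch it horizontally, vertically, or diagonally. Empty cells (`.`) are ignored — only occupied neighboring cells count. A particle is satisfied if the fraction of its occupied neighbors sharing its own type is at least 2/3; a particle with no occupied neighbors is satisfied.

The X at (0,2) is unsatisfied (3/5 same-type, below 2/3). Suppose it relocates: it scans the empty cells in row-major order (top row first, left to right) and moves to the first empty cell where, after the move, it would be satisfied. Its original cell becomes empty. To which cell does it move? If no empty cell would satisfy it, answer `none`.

Vacating (0,2). Empty cells in order:
  (1,4): 3/5 same-type → still unsatisfied.
  (3,1): 2/5 same-type → still unsatisfied.
  (3,4): 2/3 same-type → satisfied — stop here.

(3,4)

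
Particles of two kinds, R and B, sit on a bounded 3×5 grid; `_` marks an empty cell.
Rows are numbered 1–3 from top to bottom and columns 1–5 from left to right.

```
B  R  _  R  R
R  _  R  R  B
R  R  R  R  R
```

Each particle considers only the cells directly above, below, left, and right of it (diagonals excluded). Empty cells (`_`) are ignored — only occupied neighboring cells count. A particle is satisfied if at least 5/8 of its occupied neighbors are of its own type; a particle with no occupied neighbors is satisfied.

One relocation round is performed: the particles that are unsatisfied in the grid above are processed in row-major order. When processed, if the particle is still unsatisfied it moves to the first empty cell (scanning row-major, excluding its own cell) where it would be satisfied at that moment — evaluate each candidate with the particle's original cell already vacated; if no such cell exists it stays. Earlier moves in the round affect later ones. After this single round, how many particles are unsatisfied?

2

Initially unsatisfied (in order): (1,1), (1,2), (1,5), (2,1), (2,5), (3,5).
  (1,1): no empty cell satisfies it; stays.
  (1,2) → (1,3).
  (1,5) → (2,2).
  (2,1): now satisfied by earlier moves; stays.
  (2,5): no empty cell satisfies it; stays.
  (3,5) → (1,2).
Resulting grid:
B R R R _
R R R R B
R R R R _
Unsatisfied now: (1,1), (2,5).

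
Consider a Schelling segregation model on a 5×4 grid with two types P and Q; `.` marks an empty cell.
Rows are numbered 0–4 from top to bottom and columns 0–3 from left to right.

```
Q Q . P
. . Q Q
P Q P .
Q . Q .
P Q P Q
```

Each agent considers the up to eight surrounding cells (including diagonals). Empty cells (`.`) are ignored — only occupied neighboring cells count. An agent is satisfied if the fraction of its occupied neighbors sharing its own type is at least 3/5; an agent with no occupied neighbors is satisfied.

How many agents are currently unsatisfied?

(0,0)Q 1/1 ok
(0,1)Q 2/2 ok
(0,3)P 0/2 unhappy
(1,2)Q 3/5 ok
(1,3)Q 1/3 unhappy
(2,0)P 0/2 unhappy
(2,1)Q 3/5 ok
(2,2)P 0/4 unhappy
(3,0)Q 2/4 unhappy
(3,2)Q 3/5 ok
(4,0)P 0/2 unhappy
(4,1)Q 2/4 unhappy
(4,2)P 0/3 unhappy
(4,3)Q 1/2 unhappy
Unsatisfied: (0,3), (1,3), (2,0), (2,2), (3,0), (4,0), (4,1), (4,2), (4,3) — 9 in total.

9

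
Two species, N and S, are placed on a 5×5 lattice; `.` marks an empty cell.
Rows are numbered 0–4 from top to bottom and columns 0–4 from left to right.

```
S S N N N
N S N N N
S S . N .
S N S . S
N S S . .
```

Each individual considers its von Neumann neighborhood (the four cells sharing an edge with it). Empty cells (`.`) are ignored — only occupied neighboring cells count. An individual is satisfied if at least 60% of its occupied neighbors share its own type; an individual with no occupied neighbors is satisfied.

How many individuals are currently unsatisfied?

Row 0: (0,0)S 1/2 ✗ · (0,1)S 2/3 ✓ · (0,2)N 2/3 ✓ · (0,3)N 3/3 ✓ · (0,4)N 2/2 ✓
Row 1: (1,0)N 0/3 ✗ · (1,1)S 2/4 ✗ · (1,2)N 2/3 ✓ · (1,3)N 4/4 ✓ · (1,4)N 2/2 ✓
Row 2: (2,0)S 2/3 ✓ · (2,1)S 2/3 ✓ · (2,3)N 1/1 ✓
Row 3: (3,0)S 1/3 ✗ · (3,1)N 0/4 ✗ · (3,2)S 1/2 ✗ · (3,4)S 0/0 ✓
Row 4: (4,0)N 0/2 ✗ · (4,1)S 1/3 ✗ · (4,2)S 2/2 ✓
Unsatisfied: (0,0), (1,0), (1,1), (3,0), (3,1), (3,2), (4,0), (4,1) — 8 in total.

8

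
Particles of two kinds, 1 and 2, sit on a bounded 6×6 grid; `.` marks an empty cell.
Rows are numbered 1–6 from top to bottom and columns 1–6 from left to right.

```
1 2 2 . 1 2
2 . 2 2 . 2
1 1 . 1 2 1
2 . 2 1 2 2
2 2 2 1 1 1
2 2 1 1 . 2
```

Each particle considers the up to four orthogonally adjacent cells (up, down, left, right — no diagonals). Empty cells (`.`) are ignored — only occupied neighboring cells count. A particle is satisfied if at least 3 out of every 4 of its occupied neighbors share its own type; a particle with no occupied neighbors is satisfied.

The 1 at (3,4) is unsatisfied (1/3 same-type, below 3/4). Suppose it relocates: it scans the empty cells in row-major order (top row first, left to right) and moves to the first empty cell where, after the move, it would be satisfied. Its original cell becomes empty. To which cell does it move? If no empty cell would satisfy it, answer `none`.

Vacating (3,4). Empty cells in order:
  (1,4): 1/3 same-type → still unsatisfied.
  (2,2): 1/4 same-type → still unsatisfied.
  (2,5): 1/4 same-type → still unsatisfied.
  (3,3): 1/3 same-type → still unsatisfied.
  (4,2): 1/4 same-type → still unsatisfied.
  (6,5): 2/3 same-type → still unsatisfied.

none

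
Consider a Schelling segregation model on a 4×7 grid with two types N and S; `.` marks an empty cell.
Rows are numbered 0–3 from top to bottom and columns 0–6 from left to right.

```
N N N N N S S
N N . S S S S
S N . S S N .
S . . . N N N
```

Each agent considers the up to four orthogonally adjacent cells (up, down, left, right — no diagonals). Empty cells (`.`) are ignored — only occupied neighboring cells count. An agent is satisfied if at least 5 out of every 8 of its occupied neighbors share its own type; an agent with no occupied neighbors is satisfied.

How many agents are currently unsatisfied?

Row 0: (0,0)N 2/2 satisfied · (0,1)N 3/3 satisfied · (0,2)N 2/2 satisfied · (0,3)N 2/3 satisfied · (0,4)N 1/3 not · (0,5)S 2/3 satisfied · (0,6)S 2/2 satisfied
Row 1: (1,0)N 2/3 satisfied · (1,1)N 3/3 satisfied · (1,3)S 2/3 satisfied · (1,4)S 3/4 satisfied · (1,5)S 3/4 satisfied · (1,6)S 2/2 satisfied
Row 2: (2,0)S 1/3 not · (2,1)N 1/2 not · (2,3)S 2/2 satisfied · (2,4)S 2/4 not · (2,5)N 1/3 not
Row 3: (3,0)S 1/1 satisfied · (3,4)N 1/2 not · (3,5)N 3/3 satisfied · (3,6)N 1/1 satisfied
Unsatisfied: (0,4), (2,0), (2,1), (2,4), (2,5), (3,4) — 6 in total.

6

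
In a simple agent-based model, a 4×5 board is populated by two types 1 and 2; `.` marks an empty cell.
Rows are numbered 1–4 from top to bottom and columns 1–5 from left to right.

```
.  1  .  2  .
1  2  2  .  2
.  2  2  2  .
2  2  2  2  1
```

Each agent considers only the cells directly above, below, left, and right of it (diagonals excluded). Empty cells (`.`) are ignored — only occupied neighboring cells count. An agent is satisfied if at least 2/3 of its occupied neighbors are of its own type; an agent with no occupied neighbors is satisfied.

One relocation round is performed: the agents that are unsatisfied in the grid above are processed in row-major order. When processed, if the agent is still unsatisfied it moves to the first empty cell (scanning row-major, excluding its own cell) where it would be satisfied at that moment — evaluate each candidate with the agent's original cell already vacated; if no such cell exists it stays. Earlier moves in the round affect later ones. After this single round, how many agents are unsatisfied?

Initially unsatisfied (in order): (1,2), (2,1), (2,2), (4,5).
  (1,2) → (1,1).
  (2,1): no empty cell satisfies it; stays.
  (2,2): now satisfied by earlier moves; stays.
  (4,5): no empty cell satisfies it; stays.
Resulting grid:
1 . . 2 .
1 2 2 . 2
. 2 2 2 .
2 2 2 2 1
Unsatisfied now: (2,1), (4,5).

2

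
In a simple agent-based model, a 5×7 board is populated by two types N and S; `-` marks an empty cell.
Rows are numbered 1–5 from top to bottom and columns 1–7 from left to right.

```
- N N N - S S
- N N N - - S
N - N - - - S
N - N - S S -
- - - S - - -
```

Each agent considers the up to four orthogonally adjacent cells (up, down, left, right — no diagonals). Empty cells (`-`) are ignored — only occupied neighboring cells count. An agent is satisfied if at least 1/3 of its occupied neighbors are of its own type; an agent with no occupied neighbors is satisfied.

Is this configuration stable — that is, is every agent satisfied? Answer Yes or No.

Yes

Row 1: (1,2)N 2/2 satisfied · (1,3)N 3/3 satisfied · (1,4)N 2/2 satisfied · (1,6)S 1/1 satisfied · (1,7)S 2/2 satisfied
Row 2: (2,2)N 2/2 satisfied · (2,3)N 4/4 satisfied · (2,4)N 2/2 satisfied · (2,7)S 2/2 satisfied
Row 3: (3,1)N 1/1 satisfied · (3,3)N 2/2 satisfied · (3,7)S 1/1 satisfied
Row 4: (4,1)N 1/1 satisfied · (4,3)N 1/1 satisfied · (4,5)S 1/1 satisfied · (4,6)S 1/1 satisfied
Row 5: (5,4)S 0/0 satisfied
All meet the threshold, so the configuration is stable.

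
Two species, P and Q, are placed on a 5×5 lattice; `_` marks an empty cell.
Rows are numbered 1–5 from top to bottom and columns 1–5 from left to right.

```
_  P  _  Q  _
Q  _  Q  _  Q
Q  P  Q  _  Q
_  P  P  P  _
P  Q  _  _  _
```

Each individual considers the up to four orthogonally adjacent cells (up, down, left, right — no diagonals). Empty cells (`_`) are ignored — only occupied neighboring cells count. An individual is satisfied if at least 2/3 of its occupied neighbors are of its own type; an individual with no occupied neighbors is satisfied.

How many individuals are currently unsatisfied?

Row 1: (1,2)P 0/0 satisfied · (1,4)Q 0/0 satisfied
Row 2: (2,1)Q 1/1 satisfied · (2,3)Q 1/1 satisfied · (2,5)Q 1/1 satisfied
Row 3: (3,1)Q 1/2 not · (3,2)P 1/3 not · (3,3)Q 1/3 not · (3,5)Q 1/1 satisfied
Row 4: (4,2)P 2/3 satisfied · (4,3)P 2/3 satisfied · (4,4)P 1/1 satisfied
Row 5: (5,1)P 0/1 not · (5,2)Q 0/2 not
Unsatisfied: (3,1), (3,2), (3,3), (5,1), (5,2) — 5 in total.

5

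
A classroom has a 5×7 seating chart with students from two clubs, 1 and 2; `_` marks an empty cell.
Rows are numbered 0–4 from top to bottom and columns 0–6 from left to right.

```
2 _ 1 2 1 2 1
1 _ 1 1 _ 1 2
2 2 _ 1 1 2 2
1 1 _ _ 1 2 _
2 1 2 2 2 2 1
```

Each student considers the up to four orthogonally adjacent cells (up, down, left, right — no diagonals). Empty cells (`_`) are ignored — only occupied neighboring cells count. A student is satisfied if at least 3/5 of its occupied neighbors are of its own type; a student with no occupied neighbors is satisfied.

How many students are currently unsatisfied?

18

Row 0: (0,0)2 0/1 not · (0,2)1 1/2 not · (0,3)2 0/3 not · (0,4)1 0/2 not · (0,5)2 0/3 not · (0,6)1 0/2 not
Row 1: (1,0)1 0/2 not · (1,2)1 2/2 satisfied · (1,3)1 2/3 satisfied · (1,5)1 0/3 not · (1,6)2 1/3 not
Row 2: (2,0)2 1/3 not · (2,1)2 1/2 not · (2,3)1 2/2 satisfied · (2,4)1 2/3 satisfied · (2,5)2 2/4 not · (2,6)2 2/2 satisfied
Row 3: (3,0)1 1/3 not · (3,1)1 2/3 satisfied · (3,4)1 1/3 not · (3,5)2 2/3 satisfied
Row 4: (4,0)2 0/2 not · (4,1)1 1/3 not · (4,2)2 1/2 not · (4,3)2 2/2 satisfied · (4,4)2 2/3 satisfied · (4,5)2 2/3 satisfied · (4,6)1 0/1 not
Unsatisfied: (0,0), (0,2), (0,3), (0,4), (0,5), (0,6), (1,0), (1,5), (1,6), (2,0), (2,1), (2,5), (3,0), (3,4), (4,0), (4,1), (4,2), (4,6) — 18 in total.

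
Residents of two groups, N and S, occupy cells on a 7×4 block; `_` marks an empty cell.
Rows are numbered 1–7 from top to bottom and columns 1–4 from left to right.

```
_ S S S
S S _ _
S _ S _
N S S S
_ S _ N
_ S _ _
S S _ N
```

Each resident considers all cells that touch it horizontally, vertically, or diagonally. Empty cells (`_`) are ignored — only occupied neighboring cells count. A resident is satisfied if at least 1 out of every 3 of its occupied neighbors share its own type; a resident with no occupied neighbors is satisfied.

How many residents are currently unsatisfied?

2

(1,2)S 3/3 ✓
(1,3)S 3/3 ✓
(1,4)S 1/1 ✓
(2,1)S 3/3 ✓
(2,2)S 5/5 ✓
(3,1)S 3/4 ✓
(3,3)S 4/4 ✓
(4,1)N 0/3 ✗
(4,2)S 4/5 ✓
(4,3)S 4/5 ✓
(4,4)S 2/3 ✓
(5,2)S 3/4 ✓
(5,4)N 0/2 ✗
(6,2)S 3/3 ✓
(7,1)S 2/2 ✓
(7,2)S 2/2 ✓
(7,4)N 0/0 ✓
Unsatisfied: (4,1), (5,4) — 2 in total.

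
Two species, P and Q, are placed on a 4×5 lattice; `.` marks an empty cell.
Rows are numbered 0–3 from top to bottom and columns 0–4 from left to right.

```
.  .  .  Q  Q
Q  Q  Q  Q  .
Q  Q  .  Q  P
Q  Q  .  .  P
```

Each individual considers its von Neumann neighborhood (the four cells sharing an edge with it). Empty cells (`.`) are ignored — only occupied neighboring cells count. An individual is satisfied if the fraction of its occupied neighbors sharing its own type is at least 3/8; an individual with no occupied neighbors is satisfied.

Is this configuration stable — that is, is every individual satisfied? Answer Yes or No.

Yes

(0,3)Q 2/2 satisfied
(0,4)Q 1/1 satisfied
(1,0)Q 2/2 satisfied
(1,1)Q 3/3 satisfied
(1,2)Q 2/2 satisfied
(1,3)Q 3/3 satisfied
(2,0)Q 3/3 satisfied
(2,1)Q 3/3 satisfied
(2,3)Q 1/2 satisfied
(2,4)P 1/2 satisfied
(3,0)Q 2/2 satisfied
(3,1)Q 2/2 satisfied
(3,4)P 1/1 satisfied
All meet the threshold, so the configuration is stable.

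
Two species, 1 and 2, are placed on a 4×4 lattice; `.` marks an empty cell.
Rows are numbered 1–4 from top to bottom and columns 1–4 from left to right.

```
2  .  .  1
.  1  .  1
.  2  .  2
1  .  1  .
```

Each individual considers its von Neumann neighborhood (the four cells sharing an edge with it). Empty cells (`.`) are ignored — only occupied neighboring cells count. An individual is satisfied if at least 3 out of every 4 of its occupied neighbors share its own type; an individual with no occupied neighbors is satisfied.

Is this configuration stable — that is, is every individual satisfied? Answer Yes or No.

No

(1,1)2 0/0 ok
(1,4)1 1/1 ok
(2,2)1 0/1 unhappy
(2,4)1 1/2 unhappy
(3,2)2 0/1 unhappy
(3,4)2 0/1 unhappy
(4,1)1 0/0 ok
(4,3)1 0/0 ok
For instance (2,2) has only 0/1 same-type neighbors, below 3/4.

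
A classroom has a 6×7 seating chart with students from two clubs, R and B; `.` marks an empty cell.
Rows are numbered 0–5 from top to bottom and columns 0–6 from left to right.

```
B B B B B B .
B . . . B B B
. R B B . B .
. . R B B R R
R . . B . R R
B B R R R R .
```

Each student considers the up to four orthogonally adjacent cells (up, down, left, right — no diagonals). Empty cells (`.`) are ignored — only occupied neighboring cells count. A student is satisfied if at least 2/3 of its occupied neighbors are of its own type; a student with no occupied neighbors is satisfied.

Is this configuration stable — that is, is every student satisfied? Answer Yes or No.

(0,0)B 2/2 ✓
(0,1)B 2/2 ✓
(0,2)B 2/2 ✓
(0,3)B 2/2 ✓
(0,4)B 3/3 ✓
(0,5)B 2/2 ✓
(1,0)B 1/1 ✓
(1,4)B 2/2 ✓
(1,5)B 4/4 ✓
(1,6)B 1/1 ✓
(2,1)R 0/1 ✗
(2,2)B 1/3 ✗
(2,3)B 2/2 ✓
(2,5)B 1/2 ✗
(3,2)R 0/2 ✗
(3,3)B 3/4 ✓
(3,4)B 1/2 ✗
(3,5)R 2/4 ✗
(3,6)R 2/2 ✓
(4,0)R 0/1 ✗
(4,3)B 1/2 ✗
(4,5)R 3/3 ✓
(4,6)R 2/2 ✓
(5,0)B 1/2 ✗
(5,1)B 1/2 ✗
(5,2)R 1/2 ✗
(5,3)R 2/3 ✓
(5,4)R 2/2 ✓
(5,5)R 2/2 ✓
For instance (2,1) has only 0/1 same-type neighbors, below 2/3.

No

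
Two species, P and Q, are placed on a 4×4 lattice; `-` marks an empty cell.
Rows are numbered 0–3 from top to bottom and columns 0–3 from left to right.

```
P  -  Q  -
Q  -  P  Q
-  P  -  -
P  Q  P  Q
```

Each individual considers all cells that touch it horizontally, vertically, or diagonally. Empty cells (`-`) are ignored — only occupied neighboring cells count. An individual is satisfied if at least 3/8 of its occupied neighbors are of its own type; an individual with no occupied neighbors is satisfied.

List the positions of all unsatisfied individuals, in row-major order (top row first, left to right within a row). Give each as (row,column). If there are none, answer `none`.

(0,0)P 0/1 ✗
(0,2)Q 1/2 ✓
(1,0)Q 0/2 ✗
(1,2)P 1/3 ✗
(1,3)Q 1/2 ✓
(2,1)P 3/5 ✓
(3,0)P 1/2 ✓
(3,1)Q 0/3 ✗
(3,2)P 1/3 ✗
(3,3)Q 0/1 ✗

(0,0), (1,0), (1,2), (3,1), (3,2), (3,3)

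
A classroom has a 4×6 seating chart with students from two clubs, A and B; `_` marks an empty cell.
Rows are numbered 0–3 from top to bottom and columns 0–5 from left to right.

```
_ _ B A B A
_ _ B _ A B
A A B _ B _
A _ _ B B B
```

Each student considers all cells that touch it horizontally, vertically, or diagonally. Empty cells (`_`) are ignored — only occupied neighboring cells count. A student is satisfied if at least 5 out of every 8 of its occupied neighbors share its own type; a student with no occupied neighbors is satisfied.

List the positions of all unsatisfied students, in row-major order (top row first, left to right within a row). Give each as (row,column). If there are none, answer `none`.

(0,2), (0,3), (0,4), (0,5), (1,2), (1,4), (1,5), (2,1)

Row 0: (0,2)B 1/2 unhappy · (0,3)A 1/4 unhappy · (0,4)B 1/4 unhappy · (0,5)A 1/3 unhappy
Row 1: (1,2)B 2/4 unhappy · (1,4)A 2/5 unhappy · (1,5)B 2/4 unhappy
Row 2: (2,0)A 2/2 ok · (2,1)A 2/4 unhappy · (2,2)B 2/3 ok · (2,4)B 4/5 ok
Row 3: (3,0)A 2/2 ok · (3,3)B 3/3 ok · (3,4)B 3/3 ok · (3,5)B 2/2 ok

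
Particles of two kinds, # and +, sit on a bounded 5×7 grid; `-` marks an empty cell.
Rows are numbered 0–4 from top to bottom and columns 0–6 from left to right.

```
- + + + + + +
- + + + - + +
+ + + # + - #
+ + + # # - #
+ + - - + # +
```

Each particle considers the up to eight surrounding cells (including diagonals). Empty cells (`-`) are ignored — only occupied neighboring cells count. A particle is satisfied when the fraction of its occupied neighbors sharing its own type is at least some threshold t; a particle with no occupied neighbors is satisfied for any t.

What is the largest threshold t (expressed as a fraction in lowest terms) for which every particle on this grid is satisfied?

0/1

Row 0: (0,1)+ 3/3 · (0,2)+ 5/5 · (0,3)+ 4/4 · (0,4)+ 4/4 · (0,5)+ 4/4 · (0,6)+ 3/3
Row 1: (1,1)+ 6/6 · (1,2)+ 7/8 · (1,3)+ 6/7 · (1,5)+ 5/6 · (1,6)+ 3/4
Row 2: (2,0)+ 4/4 · (2,1)+ 7/7 · (2,2)+ 6/8 · (2,3)# 2/7 · (2,4)+ 2/5 · (2,6)# 1/3
Row 3: (3,0)+ 5/5 · (3,1)+ 7/7 · (3,2)+ 4/6 · (3,3)# 2/6 · (3,4)# 3/5 · (3,6)# 2/3
Row 4: (4,0)+ 3/3 · (4,1)+ 4/4 · (4,4)+ 0/3 · (4,5)# 2/4 · (4,6)+ 0/2
The smallest same-type fraction is 0/3 at (4,4), which reduces to 0/1. Any threshold above that leaves this particle unsatisfied.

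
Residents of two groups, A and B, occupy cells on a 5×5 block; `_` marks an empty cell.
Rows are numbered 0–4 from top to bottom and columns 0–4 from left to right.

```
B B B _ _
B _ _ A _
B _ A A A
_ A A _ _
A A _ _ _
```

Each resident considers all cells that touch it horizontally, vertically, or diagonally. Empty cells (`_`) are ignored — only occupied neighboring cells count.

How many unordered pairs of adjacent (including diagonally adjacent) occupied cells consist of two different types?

Scan each occupied cell's neighbors to the right and below (and the two forward diagonals) so each pair is counted once.
From row 0: 1 unlike of 5 pairs (running 1/5).
From row 1: 0 unlike of 4 pairs (running 1/9).
From row 2: 1 unlike of 6 pairs (running 2/15).
From row 3: 0 unlike of 4 pairs (running 2/19).
From row 4: 0 unlike of 1 pairs (running 2/20).
Total adjacent occupied pairs: 20; unlike-type pairs: 2.

2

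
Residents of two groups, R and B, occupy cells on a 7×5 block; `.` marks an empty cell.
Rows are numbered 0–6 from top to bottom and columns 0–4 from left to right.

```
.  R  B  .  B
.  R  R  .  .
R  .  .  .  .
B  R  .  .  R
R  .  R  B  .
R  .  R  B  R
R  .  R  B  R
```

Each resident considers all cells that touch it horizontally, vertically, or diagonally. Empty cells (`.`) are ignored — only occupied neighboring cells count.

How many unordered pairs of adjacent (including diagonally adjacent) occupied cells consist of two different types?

19

Scan each occupied cell's neighbors to the right and below (and the two forward diagonals) so each pair is counted once.
From row 0: 3 unlike of 5 pairs (running 3/5).
From row 1: 0 unlike of 2 pairs (running 3/7).
From row 2: 1 unlike of 2 pairs (running 4/9).
From row 3: 3 unlike of 5 pairs (running 7/14).
From row 4: 4 unlike of 7 pairs (running 11/21).
From row 5: 6 unlike of 10 pairs (running 17/31).
From row 6: 2 unlike of 2 pairs (running 19/33).
Total adjacent occupied pairs: 33; unlike-type pairs: 19.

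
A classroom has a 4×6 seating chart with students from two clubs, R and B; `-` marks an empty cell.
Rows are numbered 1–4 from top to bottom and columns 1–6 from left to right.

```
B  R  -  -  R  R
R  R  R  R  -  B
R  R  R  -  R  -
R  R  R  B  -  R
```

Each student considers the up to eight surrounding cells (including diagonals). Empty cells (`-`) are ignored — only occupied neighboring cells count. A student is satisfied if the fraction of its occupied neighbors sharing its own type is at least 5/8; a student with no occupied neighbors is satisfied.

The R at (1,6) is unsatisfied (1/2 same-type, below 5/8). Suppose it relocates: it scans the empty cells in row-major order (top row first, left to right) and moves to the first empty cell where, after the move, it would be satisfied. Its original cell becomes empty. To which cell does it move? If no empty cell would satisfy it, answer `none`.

Vacating (1,6). Empty cells in order:
  (1,3): 4/4 same-type → satisfied — stop here.

(1,3)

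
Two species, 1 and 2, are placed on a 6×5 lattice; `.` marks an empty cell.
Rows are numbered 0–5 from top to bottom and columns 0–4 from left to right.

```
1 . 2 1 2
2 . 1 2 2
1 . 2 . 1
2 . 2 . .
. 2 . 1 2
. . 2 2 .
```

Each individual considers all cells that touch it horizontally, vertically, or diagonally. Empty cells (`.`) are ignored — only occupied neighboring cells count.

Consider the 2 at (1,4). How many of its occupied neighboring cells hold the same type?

2

Occupied neighbors of (1,4): (0,3)=1, (0,4)=2, (1,3)=2, (2,4)=1.
Same type (2): 2 of 4.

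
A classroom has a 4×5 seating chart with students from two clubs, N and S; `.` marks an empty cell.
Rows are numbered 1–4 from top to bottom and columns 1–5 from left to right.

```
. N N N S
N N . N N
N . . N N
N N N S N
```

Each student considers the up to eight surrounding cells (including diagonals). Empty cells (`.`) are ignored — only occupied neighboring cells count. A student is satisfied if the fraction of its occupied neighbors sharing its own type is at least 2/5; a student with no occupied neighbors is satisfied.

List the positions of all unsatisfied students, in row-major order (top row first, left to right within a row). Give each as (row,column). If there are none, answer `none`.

(1,2)N 3/3 ok
(1,3)N 4/4 ok
(1,4)N 3/4 ok
(1,5)S 0/3 unhappy
(2,1)N 3/3 ok
(2,2)N 4/4 ok
(2,4)N 5/6 ok
(2,5)N 4/5 ok
(3,1)N 4/4 ok
(3,4)N 5/6 ok
(3,5)N 4/5 ok
(4,1)N 2/2 ok
(4,2)N 3/3 ok
(4,3)N 2/3 ok
(4,4)S 0/4 unhappy
(4,5)N 2/3 ok

(1,5), (4,4)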